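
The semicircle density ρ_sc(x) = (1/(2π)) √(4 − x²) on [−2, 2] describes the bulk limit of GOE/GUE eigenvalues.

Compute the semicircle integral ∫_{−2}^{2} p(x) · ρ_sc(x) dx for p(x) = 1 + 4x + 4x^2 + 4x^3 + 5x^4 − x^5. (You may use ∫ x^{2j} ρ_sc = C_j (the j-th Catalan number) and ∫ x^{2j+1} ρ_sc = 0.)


Write p(x) = Σ a_i x^i, split into monomials and integrate each against ρ_sc separately.
Using ∫ x^{2j} ρ_sc = C_j = (1/(j+1)) C(2j, j) (Catalan numbers) and ∫ x^{2j+1} ρ_sc = 0 (odd monomials vanish by symmetry):
  i = 0 (even): a_0 · C_{0} = 1 · 1 = 1
  i = 1 (odd): ∫ x^1 ρ_sc = 0 (vanishes)
  i = 2 (even): a_2 · C_{1} = 4 · 1 = 4
  i = 3 (odd): ∫ x^3 ρ_sc = 0 (vanishes)
  i = 4 (even): a_4 · C_{2} = 5 · 2 = 10
  i = 5 (odd): ∫ x^5 ρ_sc = 0 (vanishes)

Summing the contributions: ∫_{−2}^{2} p(x) ρ_sc(x) dx = 1 + 4 + 10 = 15.


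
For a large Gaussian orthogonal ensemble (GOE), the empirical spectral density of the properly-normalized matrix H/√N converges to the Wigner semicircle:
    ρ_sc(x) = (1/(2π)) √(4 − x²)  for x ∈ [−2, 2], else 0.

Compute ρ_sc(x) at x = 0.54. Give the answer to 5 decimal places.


ρ_sc(x) = (1/(2π)) √(4 − x²). With x = 0.54:
  4 − x² = 4 − (0.54)² = 4 − 0.291600 = 3.708400.
  √(4 − x²) = 1.925721.
  1/(2π) = 0.159155.
  ρ_sc(0.54) = 0.159155 · 1.925721 = 0.306488.

Rounded to 5 decimal places: ρ_sc(0.54) ≈ 0.30649.


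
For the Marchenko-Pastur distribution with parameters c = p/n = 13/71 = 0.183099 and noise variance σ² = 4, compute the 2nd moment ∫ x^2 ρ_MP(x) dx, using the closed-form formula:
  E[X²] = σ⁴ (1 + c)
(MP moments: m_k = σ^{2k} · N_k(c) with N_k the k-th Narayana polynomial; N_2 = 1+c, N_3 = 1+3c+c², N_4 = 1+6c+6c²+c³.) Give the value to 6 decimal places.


E[X²] = σ⁴ (1 + c) (second MP moment). With σ² = 4 (so σ⁴ = 16) and c = 13/71 = 0.183099: E[X²] = 16 · (1 + 0.183099) = 16 · 1.183099.

So E[X^2] = 18.929577.


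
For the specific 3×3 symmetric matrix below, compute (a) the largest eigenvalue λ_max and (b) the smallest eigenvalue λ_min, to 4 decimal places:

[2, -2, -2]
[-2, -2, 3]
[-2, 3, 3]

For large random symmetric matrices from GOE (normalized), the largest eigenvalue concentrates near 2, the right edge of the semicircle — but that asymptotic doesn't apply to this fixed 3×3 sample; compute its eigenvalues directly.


Since M is real symmetric, all three eigenvalues are real; they are the roots of det(λI − M) = λ³ − (tr M) λ² + s λ − det M, where s is the sum of the principal 2×2 minors.
tr M = 2 + (-2) + 3 = 3.
s = (2·(-2) − (-2)²) + (2·3 − (-2)²) + ((-2)·3 − 3²) = -8 + 2 + (-15) = -21.
det M (expand along row 1) = 2·(-15) − (-2)·0 + (-2)·(-10) = -10.
Characteristic polynomial: λ³ − 3λ² − 21λ + 10 = 0.
Substitute λ = y + (tr M)/3 = y + 1.000000 to remove the quadratic term: y³ + p·y + q = 0 with p = s − (tr M)²/3 = -24.000000 and q = −2(tr M)³/27 + (tr M)·s/3 − det M = -13.000000.
Three real roots ⇒ use the trigonometric (Viète) form: r = 2√(−p/3) = 5.656854, φ = arccos(3q/(p·r)) = arccos(0.287262) = 1.279429 rad.
y_k = r·cos(φ/3 − 2πk/3) for k = 0, 1, 2 gives y = 5.150164, -0.548544, -4.601620.
λ_k = y_k + 1.000000 gives λ = 6.1502, 0.4515, -3.6016 (check: the sum is 3.0000 = tr M).

Hence λ_max = 6.1502 and λ_min = -3.6016.


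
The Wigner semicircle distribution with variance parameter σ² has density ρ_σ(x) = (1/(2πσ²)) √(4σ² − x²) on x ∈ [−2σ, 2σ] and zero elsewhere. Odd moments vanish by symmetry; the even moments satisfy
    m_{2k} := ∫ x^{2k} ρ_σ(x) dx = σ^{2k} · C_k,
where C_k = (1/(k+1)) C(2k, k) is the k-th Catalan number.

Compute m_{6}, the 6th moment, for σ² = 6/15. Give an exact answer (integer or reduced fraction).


By the scaled semicircle moment identity, m_{2k} = σ^{2k} · C_k with k = 3.
C_3 = (1/(k+1)) · C(2k, k) = (1/4) · C(6, 3) = (1/4) · 20 = 5.
σ^{2k} = (σ²)^k = (6/15)^3 = 8/125.

Therefore m_{6} = σ^{6} · C_3 = (8/125) · 5 = 8/25.


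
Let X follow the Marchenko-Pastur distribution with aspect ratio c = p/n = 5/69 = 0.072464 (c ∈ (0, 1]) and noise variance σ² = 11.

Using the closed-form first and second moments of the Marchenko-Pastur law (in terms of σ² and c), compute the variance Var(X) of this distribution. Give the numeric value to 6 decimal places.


Recall the MP moments m_1 = E[X] = σ² and m_2 = E[X²] = σ⁴ (1 + c).
m_1 = E[X] = σ² = 11, so m_1² = 121.
m_2 = E[X²] = σ⁴ (1 + c) = 121 · (1 + 0.072464) = 121 · 1.072464 = 129.768116.
(Note m_2 − m_1² simplifies to c · σ⁴ = 0.072464 · 121.)

Var(X) = m_2 − m_1² = 129.768116 − 121 = 8.768116.


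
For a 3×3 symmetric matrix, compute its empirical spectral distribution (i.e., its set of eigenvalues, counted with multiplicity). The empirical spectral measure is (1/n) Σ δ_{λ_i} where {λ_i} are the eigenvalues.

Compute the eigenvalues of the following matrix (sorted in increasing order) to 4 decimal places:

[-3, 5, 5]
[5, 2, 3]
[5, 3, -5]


Since M is real symmetric, all three eigenvalues are real; they are the roots of det(λI − M) = λ³ − (tr M) λ² + s λ − det M, where s is the sum of the principal 2×2 minors.
tr M = -3 + 2 + (-5) = -6.
s = ((-3)·2 − 5²) + ((-3)·(-5) − 5²) + (2·(-5) − 3²) = -31 + (-10) + (-19) = -60.
det M (expand along row 1) = (-3)·(-19) − 5·(-40) + 5·5 = 282.
Characteristic polynomial: λ³ + 6λ² − 60λ − 282 = 0.
Substitute λ = y + (tr M)/3 = y − 2.000000 to remove the quadratic term: y³ + p·y + q = 0 with p = s − (tr M)²/3 = -72.000000 and q = −2(tr M)³/27 + (tr M)·s/3 − det M = -146.000000.
Three real roots ⇒ use the trigonometric (Viète) form: r = 2√(−p/3) = 9.797959, φ = arccos(3q/(p·r)) = arccos(0.620878) = 0.900935 rad.
y_k = r·cos(φ/3 − 2πk/3) for k = 0, 1, 2 gives y = 9.359445, -2.169625, -7.189820.
λ_k = y_k − 2.000000 gives λ = 7.3594, -4.1696, -9.1898 (check: the sum is -6.0000 = tr M).

Eigenvalues sorted in increasing order: [-9.1898, -4.1696, 7.3594].


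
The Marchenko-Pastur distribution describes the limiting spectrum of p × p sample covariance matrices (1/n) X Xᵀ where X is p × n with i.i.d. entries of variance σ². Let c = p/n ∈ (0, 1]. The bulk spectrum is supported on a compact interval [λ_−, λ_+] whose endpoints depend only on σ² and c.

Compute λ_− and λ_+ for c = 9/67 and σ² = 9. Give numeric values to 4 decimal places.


c = 9/67 = 0.134328; √c = 0.366508.
λ_− = σ² (1 − √c)² = 9 · (1 − 0.366508)² = 9 · (0.633492)² = 3.611805.
λ_+ = σ² (1 + √c)² = 9 · (1 + 0.366508)² = 9 · (1.366508)² = 16.806105.

Rounded to 4 decimal places: λ_− ≈ 3.6118, λ_+ ≈ 16.8061.


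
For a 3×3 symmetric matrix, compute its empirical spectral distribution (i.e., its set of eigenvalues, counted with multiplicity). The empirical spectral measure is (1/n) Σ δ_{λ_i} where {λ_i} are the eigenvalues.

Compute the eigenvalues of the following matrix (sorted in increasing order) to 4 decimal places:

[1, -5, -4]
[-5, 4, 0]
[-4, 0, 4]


Since M is real symmetric, all three eigenvalues are real; they are the roots of det(λI − M) = λ³ − (tr M) λ² + s λ − det M, where s is the sum of the principal 2×2 minors.
tr M = 1 + 4 + 4 = 9.
s = (1·4 − (-5)²) + (1·4 − (-4)²) + (4·4 − 0²) = -21 + (-12) + 16 = -17.
det M (expand along row 1) = 1·16 − (-5)·(-20) + (-4)·16 = -148.
Characteristic polynomial: λ³ − 9λ² − 17λ + 148 = 0.
Substitute λ = y + (tr M)/3 = y + 3.000000 to remove the quadratic term: y³ + p·y + q = 0 with p = s − (tr M)²/3 = -44.000000 and q = −2(tr M)³/27 + (tr M)·s/3 − det M = 43.000000.
Three real roots ⇒ use the trigonometric (Viète) form: r = 2√(−p/3) = 7.659417, φ = arccos(3q/(p·r)) = arccos(-0.382773) = 1.963592 rad.
y_k = r·cos(φ/3 − 2πk/3) for k = 0, 1, 2 gives y = 6.076473, 1.000000, -7.076473.
λ_k = y_k + 3.000000 gives λ = 9.0765, 4.0000, -4.0765 (check: the sum is 9.0000 = tr M).

Eigenvalues sorted in increasing order: [-4.0765, 4.0000, 9.0765].


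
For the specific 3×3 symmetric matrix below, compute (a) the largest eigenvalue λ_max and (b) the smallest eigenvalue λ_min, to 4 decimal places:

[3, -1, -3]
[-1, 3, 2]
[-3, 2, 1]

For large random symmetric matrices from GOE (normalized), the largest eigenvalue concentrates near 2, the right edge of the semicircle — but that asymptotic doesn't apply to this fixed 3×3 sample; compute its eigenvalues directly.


Since M is real symmetric, all three eigenvalues are real; they are the roots of det(λI − M) = λ³ − (tr M) λ² + s λ − det M, where s is the sum of the principal 2×2 minors.
tr M = 3 + 3 + 1 = 7.
s = (3·3 − (-1)²) + (3·1 − (-3)²) + (3·1 − 2²) = 8 + (-6) + (-1) = 1.
det M (expand along row 1) = 3·(-1) − (-1)·5 + (-3)·7 = -19.
Characteristic polynomial: λ³ − 7λ² + λ + 19 = 0.
Substitute λ = y + (tr M)/3 = y + 2.333333 to remove the quadratic term: y³ + p·y + q = 0 with p = s − (tr M)²/3 = -15.333333 and q = −2(tr M)³/27 + (tr M)·s/3 − det M = -4.074074.
Three real roots ⇒ use the trigonometric (Viète) form: r = 2√(−p/3) = 4.521553, φ = arccos(3q/(p·r)) = arccos(0.176289) = 1.393581 rad.
y_k = r·cos(φ/3 − 2πk/3) for k = 0, 1, 2 gives y = 4.042421, -0.266941, -3.775480.
λ_k = y_k + 2.333333 gives λ = 6.3758, 2.0664, -1.4421 (check: the sum is 7.0000 = tr M).

Hence λ_max = 6.3758 and λ_min = -1.4421.


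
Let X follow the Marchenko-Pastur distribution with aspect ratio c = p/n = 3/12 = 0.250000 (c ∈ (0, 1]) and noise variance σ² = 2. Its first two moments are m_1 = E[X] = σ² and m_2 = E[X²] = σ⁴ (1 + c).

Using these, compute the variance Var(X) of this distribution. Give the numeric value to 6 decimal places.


m_1 = E[X] = σ² = 2, so m_1² = 4.
m_2 = E[X²] = σ⁴ (1 + c) = 4 · (1 + 0.250000) = 4 · 1.250000 = 5.000000.
(Note m_2 − m_1² simplifies to c · σ⁴ = 0.250000 · 4.)

Var(X) = m_2 − m_1² = 5.000000 − 4 = 1.000000.


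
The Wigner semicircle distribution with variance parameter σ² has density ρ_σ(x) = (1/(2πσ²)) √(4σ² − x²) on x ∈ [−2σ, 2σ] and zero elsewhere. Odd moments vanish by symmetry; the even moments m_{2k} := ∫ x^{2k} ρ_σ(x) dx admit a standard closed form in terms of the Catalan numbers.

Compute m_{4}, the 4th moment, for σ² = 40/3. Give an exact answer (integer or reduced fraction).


By the scaled semicircle moment identity, m_{2k} = σ^{2k} · C_k with k = 2.
C_2 = (1/(k+1)) · C(2k, k) = (1/3) · C(4, 2) = (1/3) · 6 = 2.
σ^{2k} = (σ²)^k = (40/3)^2 = 1600/9.

Therefore m_{4} = σ^{4} · C_2 = (1600/9) · 2 = 3200/9.


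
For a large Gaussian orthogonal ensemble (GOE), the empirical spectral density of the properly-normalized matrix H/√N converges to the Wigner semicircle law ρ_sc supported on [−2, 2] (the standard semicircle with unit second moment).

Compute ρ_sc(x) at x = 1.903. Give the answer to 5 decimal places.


ρ_sc(x) = (1/(2π)) √(4 − x²). With x = 1.903:
  4 − x² = 4 − (1.903)² = 4 − 3.621409 = 0.378591.
  √(4 − x²) = 0.615297.
  1/(2π) = 0.159155.
  ρ_sc(1.903) = 0.159155 · 0.615297 = 0.097928.

Rounded to 5 decimal places: ρ_sc(1.903) ≈ 0.09793.


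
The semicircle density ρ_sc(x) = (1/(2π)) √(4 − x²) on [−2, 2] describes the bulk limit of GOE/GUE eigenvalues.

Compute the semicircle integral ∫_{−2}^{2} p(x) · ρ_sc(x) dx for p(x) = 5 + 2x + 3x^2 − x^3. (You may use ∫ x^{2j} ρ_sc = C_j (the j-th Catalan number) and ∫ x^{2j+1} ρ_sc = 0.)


Write p(x) = Σ a_i x^i, split into monomials and integrate each against ρ_sc separately.
Using ∫ x^{2j} ρ_sc = C_j = (1/(j+1)) C(2j, j) (Catalan numbers) and ∫ x^{2j+1} ρ_sc = 0 (odd monomials vanish by symmetry):
  i = 0 (even): a_0 · C_{0} = 5 · 1 = 5
  i = 1 (odd): ∫ x^1 ρ_sc = 0 (vanishes)
  i = 2 (even): a_2 · C_{1} = 3 · 1 = 3
  i = 3 (odd): ∫ x^3 ρ_sc = 0 (vanishes)

Summing the contributions: ∫_{−2}^{2} p(x) ρ_sc(x) dx = 5 + 3 = 8.


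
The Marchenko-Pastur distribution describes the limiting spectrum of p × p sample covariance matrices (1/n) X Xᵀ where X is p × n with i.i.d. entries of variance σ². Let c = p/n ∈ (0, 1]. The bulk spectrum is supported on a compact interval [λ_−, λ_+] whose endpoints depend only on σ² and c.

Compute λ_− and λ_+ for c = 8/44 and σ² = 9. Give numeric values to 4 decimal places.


c = 8/44 = 0.181818; √c = 0.426401.
λ_− = σ² (1 − √c)² = 9 · (1 − 0.426401)² = 9 · (0.573599)² = 2.961138.
λ_+ = σ² (1 + √c)² = 9 · (1 + 0.426401)² = 9 · (1.426401)² = 18.311589.

Rounded to 4 decimal places: λ_− ≈ 2.9611, λ_+ ≈ 18.3116.


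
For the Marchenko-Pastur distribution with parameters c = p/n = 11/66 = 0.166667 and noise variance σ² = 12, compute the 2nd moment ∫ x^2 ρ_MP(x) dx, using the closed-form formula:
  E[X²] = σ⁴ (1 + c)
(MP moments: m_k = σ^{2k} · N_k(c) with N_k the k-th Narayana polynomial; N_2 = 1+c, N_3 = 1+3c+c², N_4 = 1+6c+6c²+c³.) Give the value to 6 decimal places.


E[X²] = σ⁴ (1 + c) (second MP moment). With σ² = 12 (so σ⁴ = 144) and c = 11/66 = 0.166667: E[X²] = 144 · (1 + 0.166667) = 144 · 1.166667.

So E[X^2] = 168.000000.


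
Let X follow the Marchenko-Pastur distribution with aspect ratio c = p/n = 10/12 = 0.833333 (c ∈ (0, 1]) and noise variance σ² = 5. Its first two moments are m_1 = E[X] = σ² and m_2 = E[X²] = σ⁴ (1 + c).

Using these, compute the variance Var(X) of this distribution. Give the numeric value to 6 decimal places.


m_1 = E[X] = σ² = 5, so m_1² = 25.
m_2 = E[X²] = σ⁴ (1 + c) = 25 · (1 + 0.833333) = 25 · 1.833333 = 45.833333.
(Note m_2 − m_1² simplifies to c · σ⁴ = 0.833333 · 25.)

Var(X) = m_2 − m_1² = 45.833333 − 25 = 20.833333.


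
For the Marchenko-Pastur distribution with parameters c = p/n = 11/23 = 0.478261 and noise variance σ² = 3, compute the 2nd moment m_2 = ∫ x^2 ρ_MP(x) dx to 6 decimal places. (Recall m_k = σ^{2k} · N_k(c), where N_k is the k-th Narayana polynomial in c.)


E[X²] = σ⁴ (1 + c) (second MP moment). With σ² = 3 (so σ⁴ = 9) and c = 11/23 = 0.478261: E[X²] = 9 · (1 + 0.478261) = 9 · 1.478261.

So E[X^2] = 13.304348.


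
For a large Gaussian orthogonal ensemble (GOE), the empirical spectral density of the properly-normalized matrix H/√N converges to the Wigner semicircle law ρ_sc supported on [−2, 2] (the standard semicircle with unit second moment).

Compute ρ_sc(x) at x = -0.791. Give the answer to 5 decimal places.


ρ_sc(x) = (1/(2π)) √(4 − x²). With x = -0.791:
  4 − x² = 4 − (-0.791)² = 4 − 0.625681 = 3.374319.
  √(4 − x²) = 1.836932.
  1/(2π) = 0.159155.
  ρ_sc(-0.791) = 0.159155 · 1.836932 = 0.292357.

Rounded to 5 decimal places: ρ_sc(-0.791) ≈ 0.29236.


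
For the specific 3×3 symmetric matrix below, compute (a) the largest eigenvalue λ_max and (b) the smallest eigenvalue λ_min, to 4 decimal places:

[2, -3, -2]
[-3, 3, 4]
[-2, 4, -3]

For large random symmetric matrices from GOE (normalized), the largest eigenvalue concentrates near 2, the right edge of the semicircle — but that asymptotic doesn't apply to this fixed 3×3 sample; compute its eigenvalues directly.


Since M is real symmetric, all three eigenvalues are real; they are the roots of det(λI − M) = λ³ − (tr M) λ² + s λ − det M, where s is the sum of the principal 2×2 minors.
tr M = 2 + 3 + (-3) = 2.
s = (2·3 − (-3)²) + (2·(-3) − (-2)²) + (3·(-3) − 4²) = -3 + (-10) + (-25) = -38.
det M (expand along row 1) = 2·(-25) − (-3)·17 + (-2)·(-6) = 13.
Characteristic polynomial: λ³ − 2λ² − 38λ − 13 = 0.
Substitute λ = y + (tr M)/3 = y + 0.666667 to remove the quadratic term: y³ + p·y + q = 0 with p = s − (tr M)²/3 = -39.333333 and q = −2(tr M)³/27 + (tr M)·s/3 − det M = -38.925926.
Three real roots ⇒ use the trigonometric (Viète) form: r = 2√(−p/3) = 7.241854, φ = arccos(3q/(p·r)) = arccos(0.409968) = 1.148378 rad.
y_k = r·cos(φ/3 − 2πk/3) for k = 0, 1, 2 gives y = 6.717726, -1.016332, -5.701394.
λ_k = y_k + 0.666667 gives λ = 7.3844, -0.3497, -5.0347 (check: the sum is 2.0000 = tr M).

Hence λ_max = 7.3844 and λ_min = -5.0347.


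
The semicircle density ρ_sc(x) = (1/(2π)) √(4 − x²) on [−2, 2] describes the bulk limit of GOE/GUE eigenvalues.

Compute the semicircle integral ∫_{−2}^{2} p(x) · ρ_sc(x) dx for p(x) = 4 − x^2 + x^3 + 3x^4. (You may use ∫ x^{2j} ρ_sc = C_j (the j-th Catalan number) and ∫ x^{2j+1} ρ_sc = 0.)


Write p(x) = Σ a_i x^i, split into monomials and integrate each against ρ_sc separately.
Using ∫ x^{2j} ρ_sc = C_j = (1/(j+1)) C(2j, j) (Catalan numbers) and ∫ x^{2j+1} ρ_sc = 0 (odd monomials vanish by symmetry):
  i = 0 (even): a_0 · C_{0} = 4 · 1 = 4
  i = 2 (even): a_2 · C_{1} = -1 · 1 = -1
  i = 3 (odd): ∫ x^3 ρ_sc = 0 (vanishes)
  i = 4 (even): a_4 · C_{2} = 3 · 2 = 6

Summing the contributions: ∫_{−2}^{2} p(x) ρ_sc(x) dx = 4 + (-1) + 6 = 9.


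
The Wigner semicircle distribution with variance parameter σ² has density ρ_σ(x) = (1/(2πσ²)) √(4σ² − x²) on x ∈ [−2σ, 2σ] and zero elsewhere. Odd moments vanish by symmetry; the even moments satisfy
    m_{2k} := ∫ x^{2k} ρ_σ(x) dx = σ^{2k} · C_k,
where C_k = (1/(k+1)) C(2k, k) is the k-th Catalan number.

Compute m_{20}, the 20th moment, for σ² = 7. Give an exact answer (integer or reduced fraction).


By the scaled semicircle moment identity, m_{2k} = σ^{2k} · C_k with k = 10.
C_10 = (1/(k+1)) · C(2k, k) = (1/11) · C(20, 10) = (1/11) · 184756 = 16796.
σ^{2k} = (σ²)^k = (7)^10 = 282475249.

Therefore m_{20} = σ^{20} · C_10 = 282475249 · 16796 = 4744454282204.


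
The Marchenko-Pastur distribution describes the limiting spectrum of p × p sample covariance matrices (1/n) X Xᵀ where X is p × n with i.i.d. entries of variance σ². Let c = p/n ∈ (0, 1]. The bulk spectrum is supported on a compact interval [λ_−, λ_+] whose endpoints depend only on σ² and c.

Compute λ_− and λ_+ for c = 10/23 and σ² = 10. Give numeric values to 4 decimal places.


c = 10/23 = 0.434783; √c = 0.659380.
λ_− = σ² (1 − √c)² = 10 · (1 − 0.659380)² = 10 · (0.340620)² = 1.160217.
λ_+ = σ² (1 + √c)² = 10 · (1 + 0.659380)² = 10 · (1.659380)² = 27.535436.

Rounded to 4 decimal places: λ_− ≈ 1.1602, λ_+ ≈ 27.5354.


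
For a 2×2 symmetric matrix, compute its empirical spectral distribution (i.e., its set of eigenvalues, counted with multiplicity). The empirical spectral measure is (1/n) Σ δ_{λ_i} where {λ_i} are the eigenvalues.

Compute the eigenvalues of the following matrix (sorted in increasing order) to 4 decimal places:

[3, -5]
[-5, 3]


Since M is real symmetric, both eigenvalues are real; they are the roots of det(λI − M) = λ² − (tr M) λ + det M.
tr M = 3 + 3 = 6.
det M = 3·3 − (-5)² = 9 − 25 = -16.
Characteristic polynomial: λ² − 6λ − 16 = 0.
Discriminant Δ = (tr M)² − 4·det M = 36 − (-64) = 100; √Δ = 10.000000.
λ = (tr M ± √Δ)/2 = (6 ± 10.000000)/2, giving (tr M − √Δ)/2 = -2.0000 and (tr M + √Δ)/2 = 8.0000.

Eigenvalues sorted in increasing order: [-2.0000, 8.0000].


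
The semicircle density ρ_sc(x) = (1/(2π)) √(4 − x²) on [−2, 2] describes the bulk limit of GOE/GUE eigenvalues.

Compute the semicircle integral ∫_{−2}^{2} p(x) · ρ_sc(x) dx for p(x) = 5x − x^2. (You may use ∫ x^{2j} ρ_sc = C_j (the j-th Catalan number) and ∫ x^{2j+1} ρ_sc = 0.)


Write p(x) = Σ a_i x^i, split into monomials and integrate each against ρ_sc separately.
Using ∫ x^{2j} ρ_sc = C_j = (1/(j+1)) C(2j, j) (Catalan numbers) and ∫ x^{2j+1} ρ_sc = 0 (odd monomials vanish by symmetry):
  i = 1 (odd): ∫ x^1 ρ_sc = 0 (vanishes)
  i = 2 (even): a_2 · C_{1} = -1 · 1 = -1

Summing the contributions: ∫_{−2}^{2} p(x) ρ_sc(x) dx = -1.


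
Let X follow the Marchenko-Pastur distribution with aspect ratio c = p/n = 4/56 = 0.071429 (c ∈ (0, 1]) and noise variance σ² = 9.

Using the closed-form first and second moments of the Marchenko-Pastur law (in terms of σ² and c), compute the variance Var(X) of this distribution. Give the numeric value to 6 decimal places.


Recall the MP moments m_1 = E[X] = σ² and m_2 = E[X²] = σ⁴ (1 + c).
m_1 = E[X] = σ² = 9, so m_1² = 81.
m_2 = E[X²] = σ⁴ (1 + c) = 81 · (1 + 0.071429) = 81 · 1.071429 = 86.785714.
(Note m_2 − m_1² simplifies to c · σ⁴ = 0.071429 · 81.)

Var(X) = m_2 − m_1² = 86.785714 − 81 = 5.785714.


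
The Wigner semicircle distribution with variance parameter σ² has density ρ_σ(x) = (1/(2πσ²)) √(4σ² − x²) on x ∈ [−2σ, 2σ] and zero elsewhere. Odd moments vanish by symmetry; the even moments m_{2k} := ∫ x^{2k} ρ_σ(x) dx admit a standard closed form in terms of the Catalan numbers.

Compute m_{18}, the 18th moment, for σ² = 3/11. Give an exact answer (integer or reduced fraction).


By the scaled semicircle moment identity, m_{2k} = σ^{2k} · C_k with k = 9.
C_9 = (1/(k+1)) · C(2k, k) = (1/10) · C(18, 9) = (1/10) · 48620 = 4862.
σ^{2k} = (σ²)^k = (3/11)^9 = 19683/2357947691.

Therefore m_{18} = σ^{18} · C_9 = (19683/2357947691) · 4862 = 8699886/214358881.


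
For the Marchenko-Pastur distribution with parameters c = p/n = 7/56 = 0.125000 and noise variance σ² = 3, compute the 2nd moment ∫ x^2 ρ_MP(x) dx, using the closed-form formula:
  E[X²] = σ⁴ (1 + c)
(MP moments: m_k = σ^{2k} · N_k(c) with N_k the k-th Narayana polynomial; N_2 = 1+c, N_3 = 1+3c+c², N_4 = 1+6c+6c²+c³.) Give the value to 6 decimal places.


E[X²] = σ⁴ (1 + c) (second MP moment). With σ² = 3 (so σ⁴ = 9) and c = 7/56 = 0.125000: E[X²] = 9 · (1 + 0.125000) = 9 · 1.125000.

So E[X^2] = 10.125000.


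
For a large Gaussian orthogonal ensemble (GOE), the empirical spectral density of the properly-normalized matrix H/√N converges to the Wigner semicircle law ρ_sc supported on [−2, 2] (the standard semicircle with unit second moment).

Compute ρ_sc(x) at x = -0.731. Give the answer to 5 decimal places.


ρ_sc(x) = (1/(2π)) √(4 − x²). With x = -0.731:
  4 − x² = 4 − (-0.731)² = 4 − 0.534361 = 3.465639.
  √(4 − x²) = 1.861623.
  1/(2π) = 0.159155.
  ρ_sc(-0.731) = 0.159155 · 1.861623 = 0.296286.

Rounded to 5 decimal places: ρ_sc(-0.731) ≈ 0.29629.


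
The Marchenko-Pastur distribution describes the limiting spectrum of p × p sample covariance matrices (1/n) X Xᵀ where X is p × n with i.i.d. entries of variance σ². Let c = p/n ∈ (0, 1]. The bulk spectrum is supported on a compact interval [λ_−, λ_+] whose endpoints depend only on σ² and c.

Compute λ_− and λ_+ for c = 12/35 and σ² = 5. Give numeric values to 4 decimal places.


c = 12/35 = 0.342857; √c = 0.585540.
λ_− = σ² (1 − √c)² = 5 · (1 − 0.585540)² = 5 · (0.414460)² = 0.858885.
λ_+ = σ² (1 + √c)² = 5 · (1 + 0.585540)² = 5 · (1.585540)² = 12.569686.

Rounded to 4 decimal places: λ_− ≈ 0.8589, λ_+ ≈ 12.5697.


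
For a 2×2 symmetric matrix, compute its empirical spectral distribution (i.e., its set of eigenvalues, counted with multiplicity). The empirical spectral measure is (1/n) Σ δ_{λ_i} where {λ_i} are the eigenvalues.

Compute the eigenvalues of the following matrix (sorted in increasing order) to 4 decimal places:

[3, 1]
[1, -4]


Since M is real symmetric, both eigenvalues are real; they are the roots of det(λI − M) = λ² − (tr M) λ + det M.
tr M = 3 + (-4) = -1.
det M = 3·(-4) − 1² = -12 − 1 = -13.
Characteristic polynomial: λ² + λ − 13 = 0.
Discriminant Δ = (tr M)² − 4·det M = 1 − (-52) = 53; √Δ = 7.280110.
λ = (tr M ± √Δ)/2 = (-1 ± 7.280110)/2, giving (tr M − √Δ)/2 = -4.1401 and (tr M + √Δ)/2 = 3.1401.

Eigenvalues sorted in increasing order: [-4.1401, 3.1401].


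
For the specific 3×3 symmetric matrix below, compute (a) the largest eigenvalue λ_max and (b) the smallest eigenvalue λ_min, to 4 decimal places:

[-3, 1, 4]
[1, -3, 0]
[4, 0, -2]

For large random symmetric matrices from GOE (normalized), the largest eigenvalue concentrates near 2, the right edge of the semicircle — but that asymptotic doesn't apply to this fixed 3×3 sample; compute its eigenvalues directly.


Since M is real symmetric, all three eigenvalues are real; they are the roots of det(λI − M) = λ³ − (tr M) λ² + s λ − det M, where s is the sum of the principal 2×2 minors.
tr M = -3 + (-3) + (-2) = -8.
s = ((-3)·(-3) − 1²) + ((-3)·(-2) − 4²) + ((-3)·(-2) − 0²) = 8 + (-10) + 6 = 4.
det M (expand along row 1) = (-3)·6 − 1·(-2) + 4·12 = 32.
Characteristic polynomial: λ³ + 8λ² + 4λ − 32 = 0.
Substitute λ = y + (tr M)/3 = y − 2.666667 to remove the quadratic term: y³ + p·y + q = 0 with p = s − (tr M)²/3 = -17.333333 and q = −2(tr M)³/27 + (tr M)·s/3 − det M = -4.740741.
Three real roots ⇒ use the trigonometric (Viète) form: r = 2√(−p/3) = 4.807402, φ = arccos(3q/(p·r)) = arccos(0.170677) = 1.399280 rad.
y_k = r·cos(φ/3 − 2πk/3) for k = 0, 1, 2 gives y = 4.293880, -0.274700, -4.019179.
λ_k = y_k − 2.666667 gives λ = 1.6272, -2.9414, -6.6858 (check: the sum is -8.0000 = tr M).

Hence λ_max = 1.6272 and λ_min = -6.6858.


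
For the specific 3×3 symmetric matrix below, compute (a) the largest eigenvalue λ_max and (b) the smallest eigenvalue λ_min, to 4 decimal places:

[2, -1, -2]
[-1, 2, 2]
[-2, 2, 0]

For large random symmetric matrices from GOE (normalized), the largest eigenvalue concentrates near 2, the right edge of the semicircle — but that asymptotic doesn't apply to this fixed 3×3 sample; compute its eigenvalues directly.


Since M is real symmetric, all three eigenvalues are real; they are the roots of det(λI − M) = λ³ − (tr M) λ² + s λ − det M, where s is the sum of the principal 2×2 minors.
tr M = 2 + 2 + 0 = 4.
s = (2·2 − (-1)²) + (2·0 − (-2)²) + (2·0 − 2²) = 3 + (-4) + (-4) = -5.
det M (expand along row 1) = 2·(-4) − (-1)·4 + (-2)·2 = -8.
Characteristic polynomial: λ³ − 4λ² − 5λ + 8 = 0.
Substitute λ = y + (tr M)/3 = y + 1.333333 to remove the quadratic term: y³ + p·y + q = 0 with p = s − (tr M)²/3 = -10.333333 and q = −2(tr M)³/27 + (tr M)·s/3 − det M = -3.407407.
Three real roots ⇒ use the trigonometric (Viète) form: r = 2√(−p/3) = 3.711843, φ = arccos(3q/(p·r)) = arccos(0.266511) = 1.301025 rad.
y_k = r·cos(φ/3 − 2πk/3) for k = 0, 1, 2 gives y = 3.368229, -0.333333, -3.034895.
λ_k = y_k + 1.333333 gives λ = 4.7016, 1.0000, -1.7016 (check: the sum is 4.0000 = tr M).

Hence λ_max = 4.7016 and λ_min = -1.7016.


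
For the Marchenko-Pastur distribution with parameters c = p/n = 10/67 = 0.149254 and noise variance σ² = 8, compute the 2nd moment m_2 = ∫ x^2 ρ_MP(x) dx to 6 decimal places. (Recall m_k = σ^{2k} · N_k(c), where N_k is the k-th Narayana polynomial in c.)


E[X²] = σ⁴ (1 + c) (second MP moment). With σ² = 8 (so σ⁴ = 64) and c = 10/67 = 0.149254: E[X²] = 64 · (1 + 0.149254) = 64 · 1.149254.

So E[X^2] = 73.552239.


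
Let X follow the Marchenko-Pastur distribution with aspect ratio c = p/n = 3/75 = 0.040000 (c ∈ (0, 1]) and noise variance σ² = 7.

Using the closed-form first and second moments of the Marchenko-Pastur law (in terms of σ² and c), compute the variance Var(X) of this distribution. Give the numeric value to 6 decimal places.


Recall the MP moments m_1 = E[X] = σ² and m_2 = E[X²] = σ⁴ (1 + c).
m_1 = E[X] = σ² = 7, so m_1² = 49.
m_2 = E[X²] = σ⁴ (1 + c) = 49 · (1 + 0.040000) = 49 · 1.040000 = 50.960000.
(Note m_2 − m_1² simplifies to c · σ⁴ = 0.040000 · 49.)

Var(X) = m_2 − m_1² = 50.960000 − 49 = 1.960000.


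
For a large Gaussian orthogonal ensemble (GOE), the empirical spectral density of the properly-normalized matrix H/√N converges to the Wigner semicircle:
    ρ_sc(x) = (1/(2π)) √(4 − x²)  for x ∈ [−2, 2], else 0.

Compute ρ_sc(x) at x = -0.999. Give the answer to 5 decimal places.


ρ_sc(x) = (1/(2π)) √(4 − x²). With x = -0.999:
  4 − x² = 4 − (-0.999)² = 4 − 0.998001 = 3.001999.
  √(4 − x²) = 1.732628.
  1/(2π) = 0.159155.
  ρ_sc(-0.999) = 0.159155 · 1.732628 = 0.275756.

Rounded to 5 decimal places: ρ_sc(-0.999) ≈ 0.27576.


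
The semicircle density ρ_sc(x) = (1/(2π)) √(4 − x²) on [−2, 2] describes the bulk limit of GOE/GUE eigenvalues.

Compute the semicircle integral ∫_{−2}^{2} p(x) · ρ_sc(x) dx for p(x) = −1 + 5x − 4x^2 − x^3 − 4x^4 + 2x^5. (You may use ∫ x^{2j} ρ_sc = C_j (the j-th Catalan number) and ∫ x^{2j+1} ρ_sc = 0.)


Write p(x) = Σ a_i x^i, split into monomials and integrate each against ρ_sc separately.
Using ∫ x^{2j} ρ_sc = C_j = (1/(j+1)) C(2j, j) (Catalan numbers) and ∫ x^{2j+1} ρ_sc = 0 (odd monomials vanish by symmetry):
  i = 0 (even): a_0 · C_{0} = -1 · 1 = -1
  i = 1 (odd): ∫ x^1 ρ_sc = 0 (vanishes)
  i = 2 (even): a_2 · C_{1} = -4 · 1 = -4
  i = 3 (odd): ∫ x^3 ρ_sc = 0 (vanishes)
  i = 4 (even): a_4 · C_{2} = -4 · 2 = -8
  i = 5 (odd): ∫ x^5 ρ_sc = 0 (vanishes)

Summing the contributions: ∫_{−2}^{2} p(x) ρ_sc(x) dx = (-1) + (-4) + (-8) = -13.


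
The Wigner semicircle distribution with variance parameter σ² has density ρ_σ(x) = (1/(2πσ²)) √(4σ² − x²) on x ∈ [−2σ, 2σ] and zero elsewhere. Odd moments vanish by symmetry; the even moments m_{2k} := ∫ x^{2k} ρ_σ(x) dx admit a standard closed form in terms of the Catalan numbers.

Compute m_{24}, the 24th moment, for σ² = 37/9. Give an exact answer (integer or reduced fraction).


By the scaled semicircle moment identity, m_{2k} = σ^{2k} · C_k with k = 12.
C_12 = (1/(k+1)) · C(2k, k) = (1/13) · C(24, 12) = (1/13) · 2704156 = 208012.
σ^{2k} = (σ²)^k = (37/9)^12 = 6582952005840035281/282429536481.

Therefore m_{24} = σ^{24} · C_12 = (6582952005840035281/282429536481) · 208012 = 1369333012638797418871372/282429536481.


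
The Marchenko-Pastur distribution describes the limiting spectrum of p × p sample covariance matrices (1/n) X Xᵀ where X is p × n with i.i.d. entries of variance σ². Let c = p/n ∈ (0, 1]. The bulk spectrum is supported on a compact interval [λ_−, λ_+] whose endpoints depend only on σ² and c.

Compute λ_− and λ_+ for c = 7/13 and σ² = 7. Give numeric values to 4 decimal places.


c = 7/13 = 0.538462; √c = 0.733799.
λ_− = σ² (1 − √c)² = 7 · (1 − 0.733799)² = 7 · (0.266201)² = 0.496039.
λ_+ = σ² (1 + √c)² = 7 · (1 + 0.733799)² = 7 · (1.733799)² = 21.042422.

Rounded to 4 decimal places: λ_− ≈ 0.4960, λ_+ ≈ 21.0424.


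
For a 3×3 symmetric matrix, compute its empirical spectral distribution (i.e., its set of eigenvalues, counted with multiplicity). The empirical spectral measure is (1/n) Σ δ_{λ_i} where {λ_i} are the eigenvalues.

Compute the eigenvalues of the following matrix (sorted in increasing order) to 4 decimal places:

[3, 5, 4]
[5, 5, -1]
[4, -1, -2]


Since M is real symmetric, all three eigenvalues are real; they are the roots of det(λI − M) = λ³ − (tr M) λ² + s λ − det M, where s is the sum of the principal 2×2 minors.
tr M = 3 + 5 + (-2) = 6.
s = (3·5 − 5²) + (3·(-2) − 4²) + (5·(-2) − (-1)²) = -10 + (-22) + (-11) = -43.
det M (expand along row 1) = 3·(-11) − 5·(-6) + 4·(-25) = -103.
Characteristic polynomial: λ³ − 6λ² − 43λ + 103 = 0.
Substitute λ = y + (tr M)/3 = y + 2.000000 to remove the quadratic term: y³ + p·y + q = 0 with p = s − (tr M)²/3 = -55.000000 and q = −2(tr M)³/27 + (tr M)·s/3 − det M = 1.000000.
Three real roots ⇒ use the trigonometric (Viète) form: r = 2√(−p/3) = 8.563488, φ = arccos(3q/(p·r)) = arccos(-0.006370) = 1.577166 rad.
y_k = r·cos(φ/3 − 2πk/3) for k = 0, 1, 2 gives y = 7.407091, 0.018182, -7.425273.
λ_k = y_k + 2.000000 gives λ = 9.4071, 2.0182, -5.4253 (check: the sum is 6.0000 = tr M).

Eigenvalues sorted in increasing order: [-5.4253, 2.0182, 9.4071].


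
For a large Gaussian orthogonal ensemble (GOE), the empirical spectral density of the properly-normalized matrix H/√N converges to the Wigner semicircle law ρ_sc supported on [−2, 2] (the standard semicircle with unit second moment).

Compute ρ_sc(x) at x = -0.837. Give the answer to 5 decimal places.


ρ_sc(x) = (1/(2π)) √(4 − x²). With x = -0.837:
  4 − x² = 4 − (-0.837)² = 4 − 0.700569 = 3.299431.
  √(4 − x²) = 1.816434.
  1/(2π) = 0.159155.
  ρ_sc(-0.837) = 0.159155 · 1.816434 = 0.289094.

Rounded to 5 decimal places: ρ_sc(-0.837) ≈ 0.28909.


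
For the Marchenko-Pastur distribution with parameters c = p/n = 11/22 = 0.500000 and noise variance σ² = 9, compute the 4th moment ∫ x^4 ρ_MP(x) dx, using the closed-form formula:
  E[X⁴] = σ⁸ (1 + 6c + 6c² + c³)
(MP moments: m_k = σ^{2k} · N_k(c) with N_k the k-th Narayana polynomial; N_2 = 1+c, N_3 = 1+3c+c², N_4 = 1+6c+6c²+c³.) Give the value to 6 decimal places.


E[X⁴] = σ⁸ (1 + 6c + 6c² + c³) (fourth MP moment). With σ² = 9 (so σ⁸ = 6561) and c = 11/22 = 0.500000: E[X⁴] = 6561 · (1 + 6·0.500000 + 6·(0.500000)² + (0.500000)³) = 6561 · 5.625000.

So E[X^4] = 36905.625000.


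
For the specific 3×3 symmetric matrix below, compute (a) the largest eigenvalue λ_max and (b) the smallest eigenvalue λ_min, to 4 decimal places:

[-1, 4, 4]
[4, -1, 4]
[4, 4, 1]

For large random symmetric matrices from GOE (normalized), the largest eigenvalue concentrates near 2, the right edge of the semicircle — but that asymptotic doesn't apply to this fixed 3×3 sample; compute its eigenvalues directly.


Since M is real symmetric, all three eigenvalues are real; they are the roots of det(λI − M) = λ³ − (tr M) λ² + s λ − det M, where s is the sum of the principal 2×2 minors.
tr M = -1 + (-1) + 1 = -1.
s = ((-1)·(-1) − 4²) + ((-1)·1 − 4²) + ((-1)·1 − 4²) = -15 + (-17) + (-17) = -49.
det M (expand along row 1) = (-1)·(-17) − 4·(-12) + 4·20 = 145.
Characteristic polynomial: λ³ + λ² − 49λ − 145 = 0.
Substitute λ = y + (tr M)/3 = y − 0.333333 to remove the quadratic term: y³ + p·y + q = 0 with p = s − (tr M)²/3 = -49.333333 and q = −2(tr M)³/27 + (tr M)·s/3 − det M = -128.592593.
Three real roots ⇒ use the trigonometric (Viète) form: r = 2√(−p/3) = 8.110350, φ = arccos(3q/(p·r)) = arccos(0.964178) = 0.268470 rad.
y_k = r·cos(φ/3 − 2πk/3) for k = 0, 1, 2 gives y = 8.077896, -3.411229, -4.666667.
λ_k = y_k − 0.333333 gives λ = 7.7446, -3.7446, -5.0000 (check: the sum is -1.0000 = tr M).

Hence λ_max = 7.7446 and λ_min = -5.0000.


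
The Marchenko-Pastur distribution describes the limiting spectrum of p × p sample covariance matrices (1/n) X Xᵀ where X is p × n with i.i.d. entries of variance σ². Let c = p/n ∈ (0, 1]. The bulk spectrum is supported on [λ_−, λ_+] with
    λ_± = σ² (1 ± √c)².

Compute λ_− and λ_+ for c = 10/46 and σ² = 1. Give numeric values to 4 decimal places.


c = 10/46 = 0.217391; √c = 0.466252.
λ_− = σ² (1 − √c)² = 1 · (1 − 0.466252)² = 1 · (0.533748)² = 0.284886.
λ_+ = σ² (1 + √c)² = 1 · (1 + 0.466252)² = 1 · (1.466252)² = 2.149896.

Rounded to 4 decimal places: λ_− ≈ 0.2849, λ_+ ≈ 2.1499.


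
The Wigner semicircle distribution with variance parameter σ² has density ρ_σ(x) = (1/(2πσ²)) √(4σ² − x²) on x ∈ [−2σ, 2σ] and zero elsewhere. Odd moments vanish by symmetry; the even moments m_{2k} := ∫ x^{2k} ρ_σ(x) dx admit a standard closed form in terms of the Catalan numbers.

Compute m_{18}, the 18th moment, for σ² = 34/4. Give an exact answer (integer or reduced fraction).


By the scaled semicircle moment identity, m_{2k} = σ^{2k} · C_k with k = 9.
C_9 = (1/(k+1)) · C(2k, k) = (1/10) · C(18, 9) = (1/10) · 48620 = 4862.
σ^{2k} = (σ²)^k = (34/4)^9 = 118587876497/512.

Therefore m_{18} = σ^{18} · C_9 = (118587876497/512) · 4862 = 288287127764207/256.


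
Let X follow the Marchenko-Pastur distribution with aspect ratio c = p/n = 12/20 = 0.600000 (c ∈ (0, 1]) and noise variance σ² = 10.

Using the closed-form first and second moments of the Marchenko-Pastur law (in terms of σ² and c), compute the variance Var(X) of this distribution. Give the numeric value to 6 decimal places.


Recall the MP moments m_1 = E[X] = σ² and m_2 = E[X²] = σ⁴ (1 + c).
m_1 = E[X] = σ² = 10, so m_1² = 100.
m_2 = E[X²] = σ⁴ (1 + c) = 100 · (1 + 0.600000) = 100 · 1.600000 = 160.000000.
(Note m_2 − m_1² simplifies to c · σ⁴ = 0.600000 · 100.)

Var(X) = m_2 − m_1² = 160.000000 − 100 = 60.000000.


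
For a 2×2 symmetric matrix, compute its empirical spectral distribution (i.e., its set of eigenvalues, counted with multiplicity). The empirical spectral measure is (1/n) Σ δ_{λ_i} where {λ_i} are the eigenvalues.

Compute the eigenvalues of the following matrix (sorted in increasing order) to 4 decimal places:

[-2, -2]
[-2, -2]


Since M is real symmetric, both eigenvalues are real; they are the roots of det(λI − M) = λ² − (tr M) λ + det M.
tr M = -2 + (-2) = -4.
det M = (-2)·(-2) − (-2)² = 4 − 4 = 0.
Characteristic polynomial: λ² + 4λ = 0.
Discriminant Δ = (tr M)² − 4·det M = 16 − 0 = 16; √Δ = 4.000000.
λ = (tr M ± √Δ)/2 = (-4 ± 4.000000)/2, giving (tr M − √Δ)/2 = -4.0000 and (tr M + √Δ)/2 = 0.0000.

Eigenvalues sorted in increasing order: [-4.0000, 0.0000].


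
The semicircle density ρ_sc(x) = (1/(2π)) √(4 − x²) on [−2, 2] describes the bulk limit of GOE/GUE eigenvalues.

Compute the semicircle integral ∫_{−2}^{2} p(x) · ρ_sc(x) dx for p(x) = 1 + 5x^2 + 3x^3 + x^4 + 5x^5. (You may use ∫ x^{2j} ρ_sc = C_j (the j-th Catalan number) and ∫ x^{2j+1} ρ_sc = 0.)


Write p(x) = Σ a_i x^i, split into monomials and integrate each against ρ_sc separately.
Using ∫ x^{2j} ρ_sc = C_j = (1/(j+1)) C(2j, j) (Catalan numbers) and ∫ x^{2j+1} ρ_sc = 0 (odd monomials vanish by symmetry):
  i = 0 (even): a_0 · C_{0} = 1 · 1 = 1
  i = 2 (even): a_2 · C_{1} = 5 · 1 = 5
  i = 3 (odd): ∫ x^3 ρ_sc = 0 (vanishes)
  i = 4 (even): a_4 · C_{2} = 1 · 2 = 2
  i = 5 (odd): ∫ x^5 ρ_sc = 0 (vanishes)

Summing the contributions: ∫_{−2}^{2} p(x) ρ_sc(x) dx = 1 + 5 + 2 = 8.


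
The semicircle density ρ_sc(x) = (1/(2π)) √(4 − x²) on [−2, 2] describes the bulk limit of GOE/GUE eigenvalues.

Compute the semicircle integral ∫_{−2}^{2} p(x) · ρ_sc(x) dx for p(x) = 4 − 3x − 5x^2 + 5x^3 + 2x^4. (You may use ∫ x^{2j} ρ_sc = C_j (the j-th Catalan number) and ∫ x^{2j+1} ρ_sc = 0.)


Write p(x) = Σ a_i x^i, split into monomials and integrate each against ρ_sc separately.
Using ∫ x^{2j} ρ_sc = C_j = (1/(j+1)) C(2j, j) (Catalan numbers) and ∫ x^{2j+1} ρ_sc = 0 (odd monomials vanish by symmetry):
  i = 0 (even): a_0 · C_{0} = 4 · 1 = 4
  i = 1 (odd): ∫ x^1 ρ_sc = 0 (vanishes)
  i = 2 (even): a_2 · C_{1} = -5 · 1 = -5
  i = 3 (odd): ∫ x^3 ρ_sc = 0 (vanishes)
  i = 4 (even): a_4 · C_{2} = 2 · 2 = 4

Summing the contributions: ∫_{−2}^{2} p(x) ρ_sc(x) dx = 4 + (-5) + 4 = 3.


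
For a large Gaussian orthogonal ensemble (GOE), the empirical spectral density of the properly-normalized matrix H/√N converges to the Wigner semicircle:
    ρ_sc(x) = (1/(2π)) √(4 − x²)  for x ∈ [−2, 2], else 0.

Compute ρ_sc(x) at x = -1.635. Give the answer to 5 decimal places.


ρ_sc(x) = (1/(2π)) √(4 − x²). With x = -1.635:
  4 − x² = 4 − (-1.635)² = 4 − 2.673225 = 1.326775.
  √(4 − x²) = 1.151857.
  1/(2π) = 0.159155.
  ρ_sc(-1.635) = 0.159155 · 1.151857 = 0.183324.

Rounded to 5 decimal places: ρ_sc(-1.635) ≈ 0.18332.


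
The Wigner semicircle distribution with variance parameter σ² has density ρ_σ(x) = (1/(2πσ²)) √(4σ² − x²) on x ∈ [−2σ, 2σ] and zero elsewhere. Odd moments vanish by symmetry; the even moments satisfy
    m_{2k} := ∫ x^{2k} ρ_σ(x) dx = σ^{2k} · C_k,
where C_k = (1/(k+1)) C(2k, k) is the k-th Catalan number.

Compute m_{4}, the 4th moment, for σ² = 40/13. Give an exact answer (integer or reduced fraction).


By the scaled semicircle moment identity, m_{2k} = σ^{2k} · C_k with k = 2.
C_2 = (1/(k+1)) · C(2k, k) = (1/3) · C(4, 2) = (1/3) · 6 = 2.
σ^{2k} = (σ²)^k = (40/13)^2 = 1600/169.

Therefore m_{4} = σ^{4} · C_2 = (1600/169) · 2 = 3200/169.
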